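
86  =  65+21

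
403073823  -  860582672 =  - 457508849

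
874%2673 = 874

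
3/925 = 3/925  =  0.00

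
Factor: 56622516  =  2^2*3^1*487^1 *9689^1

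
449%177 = 95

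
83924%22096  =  17636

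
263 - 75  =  188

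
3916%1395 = 1126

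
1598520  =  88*18165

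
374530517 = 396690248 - 22159731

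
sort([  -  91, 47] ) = [ - 91 , 47]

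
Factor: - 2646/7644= - 2^( - 1)*3^2*13^(  -  1) = - 9/26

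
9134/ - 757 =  - 13 + 707/757 = - 12.07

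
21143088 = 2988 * 7076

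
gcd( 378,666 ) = 18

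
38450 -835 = 37615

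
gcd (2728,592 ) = 8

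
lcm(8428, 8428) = 8428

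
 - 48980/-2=24490  +  0/1 = 24490.00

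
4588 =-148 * ( - 31)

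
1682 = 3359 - 1677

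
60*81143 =4868580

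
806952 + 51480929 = 52287881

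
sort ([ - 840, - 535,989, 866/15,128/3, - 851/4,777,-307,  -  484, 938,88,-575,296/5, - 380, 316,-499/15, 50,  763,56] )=[-840 , - 575,  -  535, - 484, - 380,-307,-851/4, - 499/15, 128/3 , 50,56 , 866/15,296/5,88,316,763,777 , 938,989]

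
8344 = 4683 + 3661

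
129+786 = 915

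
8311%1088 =695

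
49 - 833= -784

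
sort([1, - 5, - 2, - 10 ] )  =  [- 10,  -  5 , - 2, 1 ] 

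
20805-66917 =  - 46112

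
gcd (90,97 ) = 1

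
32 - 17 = 15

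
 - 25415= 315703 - 341118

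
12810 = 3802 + 9008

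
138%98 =40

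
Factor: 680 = 2^3*5^1*17^1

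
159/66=2 + 9/22  =  2.41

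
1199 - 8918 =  - 7719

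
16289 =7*2327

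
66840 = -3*( - 22280) 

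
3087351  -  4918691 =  - 1831340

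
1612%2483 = 1612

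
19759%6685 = 6389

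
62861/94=668+69/94 = 668.73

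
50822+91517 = 142339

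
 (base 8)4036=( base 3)2211222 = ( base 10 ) 2078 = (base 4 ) 200132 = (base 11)161a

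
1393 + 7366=8759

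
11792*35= 412720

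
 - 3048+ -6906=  - 9954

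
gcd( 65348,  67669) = 1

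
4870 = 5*974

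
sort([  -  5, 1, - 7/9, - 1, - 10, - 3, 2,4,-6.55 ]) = [  -  10,- 6.55,-5, - 3, - 1, -7/9, 1,2,4 ]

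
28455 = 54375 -25920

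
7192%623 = 339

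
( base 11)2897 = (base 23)71A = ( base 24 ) 6BG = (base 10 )3736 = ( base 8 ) 7230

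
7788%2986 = 1816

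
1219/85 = 1219/85 = 14.34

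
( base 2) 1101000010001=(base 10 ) 6673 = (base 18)12AD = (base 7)25312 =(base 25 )AGN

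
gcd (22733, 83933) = 1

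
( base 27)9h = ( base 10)260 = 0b100000100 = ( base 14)148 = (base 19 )dd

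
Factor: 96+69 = 165  =  3^1*5^1*11^1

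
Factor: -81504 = -2^5*3^2*283^1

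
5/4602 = 5/4602=0.00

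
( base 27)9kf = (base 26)adi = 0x1bcc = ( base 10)7116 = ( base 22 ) EFA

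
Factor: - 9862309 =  - 31^1*83^1*3833^1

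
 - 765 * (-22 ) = 16830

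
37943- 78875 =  - 40932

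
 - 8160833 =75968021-84128854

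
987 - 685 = 302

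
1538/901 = 1538/901 = 1.71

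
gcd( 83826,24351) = 3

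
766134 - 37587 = 728547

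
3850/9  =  427+7/9 = 427.78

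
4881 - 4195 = 686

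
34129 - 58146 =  - 24017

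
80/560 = 1/7 = 0.14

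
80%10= 0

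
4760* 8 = 38080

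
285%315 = 285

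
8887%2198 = 95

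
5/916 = 5/916 = 0.01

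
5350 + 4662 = 10012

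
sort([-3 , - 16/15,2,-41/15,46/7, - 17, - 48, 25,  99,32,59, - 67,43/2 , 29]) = [ - 67,  -  48, - 17, - 3,-41/15, - 16/15,2, 46/7 , 43/2,25, 29,32,  59,99 ]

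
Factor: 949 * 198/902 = 3^2 * 13^1 * 41^( -1)*73^1   =  8541/41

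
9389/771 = 9389/771 = 12.18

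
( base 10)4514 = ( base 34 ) 3UQ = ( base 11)3434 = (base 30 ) 50e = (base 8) 10642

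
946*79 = 74734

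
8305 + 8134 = 16439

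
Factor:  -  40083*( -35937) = 3^4*11^3 *31^1*431^1 = 1440462771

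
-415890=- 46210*9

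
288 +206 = 494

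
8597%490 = 267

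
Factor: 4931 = 4931^1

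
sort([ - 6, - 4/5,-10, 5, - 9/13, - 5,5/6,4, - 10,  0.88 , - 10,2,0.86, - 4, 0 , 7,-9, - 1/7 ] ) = [ - 10, - 10, - 10  , - 9, - 6,  -  5,  -  4, - 4/5, - 9/13,-1/7,0 , 5/6,0.86  ,  0.88,2,4 , 5,7]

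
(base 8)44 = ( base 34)12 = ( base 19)1H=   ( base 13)2a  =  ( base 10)36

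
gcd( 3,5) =1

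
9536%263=68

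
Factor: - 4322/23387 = - 2^1*7^( - 1 )*13^( - 1 )*257^( - 1)*2161^1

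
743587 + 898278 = 1641865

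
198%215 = 198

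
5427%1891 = 1645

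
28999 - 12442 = 16557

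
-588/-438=98/73 = 1.34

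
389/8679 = 389/8679 =0.04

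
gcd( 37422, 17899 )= 7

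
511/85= 6  +  1/85 = 6.01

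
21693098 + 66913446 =88606544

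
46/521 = 46/521 = 0.09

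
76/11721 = 76/11721 = 0.01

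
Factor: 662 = 2^1 * 331^1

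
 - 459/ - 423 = 1+4/47 = 1.09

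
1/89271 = 1/89271 = 0.00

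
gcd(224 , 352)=32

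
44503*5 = 222515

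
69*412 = 28428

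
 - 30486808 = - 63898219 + 33411411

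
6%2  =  0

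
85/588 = 85/588 = 0.14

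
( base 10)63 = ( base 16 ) 3f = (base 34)1t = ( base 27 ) 29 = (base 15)43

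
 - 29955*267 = - 7997985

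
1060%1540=1060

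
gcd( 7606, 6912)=2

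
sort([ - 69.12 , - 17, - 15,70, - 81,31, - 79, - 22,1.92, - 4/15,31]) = [ - 81, - 79, - 69.12, - 22,-17,-15, - 4/15, 1.92,31,31,  70 ] 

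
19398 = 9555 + 9843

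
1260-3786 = - 2526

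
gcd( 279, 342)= 9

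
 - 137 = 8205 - 8342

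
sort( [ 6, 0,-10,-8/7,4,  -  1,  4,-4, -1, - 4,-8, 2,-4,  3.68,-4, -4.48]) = [- 10, - 8, - 4.48,-4, - 4, - 4, - 4,- 8/7,-1, - 1,  0, 2,3.68,4, 4, 6]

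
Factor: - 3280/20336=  - 5^1*31^ ( - 1 ) = - 5/31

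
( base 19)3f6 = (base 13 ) 819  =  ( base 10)1374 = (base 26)20M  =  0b10101011110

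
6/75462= 1/12577 = 0.00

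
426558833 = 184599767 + 241959066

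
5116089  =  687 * 7447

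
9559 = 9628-69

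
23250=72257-49007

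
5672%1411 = 28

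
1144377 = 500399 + 643978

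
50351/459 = 109 + 320/459 = 109.70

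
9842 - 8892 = 950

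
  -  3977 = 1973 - 5950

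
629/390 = 629/390 = 1.61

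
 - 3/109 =  -  3/109 = - 0.03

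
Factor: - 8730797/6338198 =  - 2^( - 1 )*31^( - 1 )*102229^ ( - 1)* 8730797^1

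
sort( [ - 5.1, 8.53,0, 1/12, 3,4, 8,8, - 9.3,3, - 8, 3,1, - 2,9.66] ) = [  -  9.3 , - 8,-5.1, - 2, 0,1/12 , 1, 3, 3,3, 4,8,8, 8.53, 9.66]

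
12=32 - 20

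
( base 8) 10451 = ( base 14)185b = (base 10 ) 4393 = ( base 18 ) da1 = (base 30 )4qd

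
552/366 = 92/61 = 1.51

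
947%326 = 295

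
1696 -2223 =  - 527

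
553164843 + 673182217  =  1226347060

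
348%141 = 66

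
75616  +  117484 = 193100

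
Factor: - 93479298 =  -2^1  *3^1*11^1*103^1*13751^1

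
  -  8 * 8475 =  - 67800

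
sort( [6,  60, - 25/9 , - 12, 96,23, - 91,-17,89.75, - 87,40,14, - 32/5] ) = [  -  91, -87, - 17, - 12, - 32/5,-25/9,6,14,23,40,60,89.75,96] 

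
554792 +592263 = 1147055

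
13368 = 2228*6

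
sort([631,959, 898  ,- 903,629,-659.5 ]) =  [-903, - 659.5,  629,631, 898, 959]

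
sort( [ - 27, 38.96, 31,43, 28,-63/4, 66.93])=[ - 27, - 63/4 , 28,31, 38.96, 43,66.93]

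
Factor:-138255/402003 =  - 65/189  =  - 3^( - 3)*5^1*7^(- 1 )*13^1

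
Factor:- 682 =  - 2^1*11^1*31^1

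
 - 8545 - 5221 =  - 13766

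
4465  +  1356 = 5821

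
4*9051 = 36204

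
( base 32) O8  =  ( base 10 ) 776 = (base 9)1052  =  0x308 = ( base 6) 3332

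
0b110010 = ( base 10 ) 50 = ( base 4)302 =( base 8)62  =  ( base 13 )3b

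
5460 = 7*780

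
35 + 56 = 91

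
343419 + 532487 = 875906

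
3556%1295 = 966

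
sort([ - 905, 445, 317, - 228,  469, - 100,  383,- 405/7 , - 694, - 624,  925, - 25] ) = [ - 905, - 694, - 624,-228,  -  100, - 405/7, - 25,317, 383, 445, 469,925]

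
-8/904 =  - 1 + 112/113 = - 0.01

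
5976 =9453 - 3477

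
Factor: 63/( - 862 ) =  - 2^( - 1)*3^2*7^1* 431^( - 1)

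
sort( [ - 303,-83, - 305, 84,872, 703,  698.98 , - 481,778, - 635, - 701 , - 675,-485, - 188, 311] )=[ - 701 , - 675,-635,-485, - 481, - 305, - 303, - 188, - 83,84,311, 698.98, 703, 778, 872]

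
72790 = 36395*2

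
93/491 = 93/491 = 0.19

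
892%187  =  144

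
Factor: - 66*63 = - 4158=-  2^1*3^3 *7^1*11^1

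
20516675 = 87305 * 235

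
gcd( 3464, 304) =8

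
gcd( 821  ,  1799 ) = 1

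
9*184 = 1656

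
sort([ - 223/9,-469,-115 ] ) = [-469 ,-115,- 223/9] 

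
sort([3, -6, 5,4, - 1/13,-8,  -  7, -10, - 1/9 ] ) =[ - 10,-8, - 7, - 6,-1/9, - 1/13, 3, 4,5] 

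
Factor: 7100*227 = 2^2*5^2*71^1 * 227^1 = 1611700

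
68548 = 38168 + 30380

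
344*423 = 145512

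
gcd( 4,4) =4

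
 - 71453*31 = -2215043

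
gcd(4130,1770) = 590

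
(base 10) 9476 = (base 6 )111512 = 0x2504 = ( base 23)HL0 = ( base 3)110222222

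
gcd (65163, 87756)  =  3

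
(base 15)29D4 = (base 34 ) 7PW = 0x230E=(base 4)2030032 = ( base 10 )8974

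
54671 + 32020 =86691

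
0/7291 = 0 = 0.00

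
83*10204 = 846932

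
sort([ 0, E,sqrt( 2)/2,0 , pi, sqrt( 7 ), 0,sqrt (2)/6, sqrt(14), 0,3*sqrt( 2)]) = [ 0, 0,0,  0, sqrt( 2)/6,sqrt(2 )/2,  sqrt(7), E,pi, sqrt(14), 3*sqrt(  2)]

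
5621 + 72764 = 78385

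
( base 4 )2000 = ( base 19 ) 6E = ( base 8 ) 200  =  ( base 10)128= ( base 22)5I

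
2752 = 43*64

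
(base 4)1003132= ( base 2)1000011011110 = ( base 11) 3276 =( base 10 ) 4318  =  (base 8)10336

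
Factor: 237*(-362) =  - 2^1*3^1*79^1*181^1 = - 85794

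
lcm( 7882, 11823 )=23646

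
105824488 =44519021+61305467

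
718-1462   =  -744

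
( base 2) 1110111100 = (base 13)587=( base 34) s4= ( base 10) 956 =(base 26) 1AK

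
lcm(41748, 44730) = 626220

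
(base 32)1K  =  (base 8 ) 64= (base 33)1J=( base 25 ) 22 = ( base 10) 52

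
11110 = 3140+7970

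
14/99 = 14/99= 0.14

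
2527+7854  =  10381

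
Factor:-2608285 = -5^1*521657^1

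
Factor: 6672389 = 6672389^1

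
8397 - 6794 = 1603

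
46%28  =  18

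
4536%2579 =1957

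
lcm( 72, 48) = 144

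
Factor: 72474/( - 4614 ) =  - 12079/769 = - 47^1*257^1*769^( - 1 ) 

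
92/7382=46/3691  =  0.01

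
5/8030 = 1/1606 = 0.00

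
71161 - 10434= 60727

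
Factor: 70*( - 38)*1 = -2^2*5^1*7^1*19^1= -2660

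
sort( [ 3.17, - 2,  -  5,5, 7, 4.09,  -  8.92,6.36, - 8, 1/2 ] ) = [ -8.92, - 8,-5, - 2, 1/2, 3.17, 4.09,5, 6.36, 7] 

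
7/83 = 7/83 = 0.08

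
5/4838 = 5/4838 = 0.00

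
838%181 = 114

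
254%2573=254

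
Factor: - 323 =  - 17^1*19^1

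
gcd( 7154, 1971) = 73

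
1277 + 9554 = 10831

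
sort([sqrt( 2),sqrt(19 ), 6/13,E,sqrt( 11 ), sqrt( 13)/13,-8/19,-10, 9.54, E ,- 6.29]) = [ - 10,- 6.29,-8/19, sqrt( 13 ) /13,6/13,sqrt( 2) , E, E, sqrt( 11) , sqrt ( 19 ), 9.54 ]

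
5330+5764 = 11094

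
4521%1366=423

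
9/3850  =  9/3850  =  0.00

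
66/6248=3/284 = 0.01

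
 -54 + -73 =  - 127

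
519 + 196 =715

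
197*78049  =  15375653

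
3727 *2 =7454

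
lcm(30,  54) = 270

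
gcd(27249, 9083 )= 9083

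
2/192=1/96  =  0.01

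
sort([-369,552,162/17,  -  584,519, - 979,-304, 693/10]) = [-979, - 584,-369, - 304, 162/17,693/10, 519,  552 ] 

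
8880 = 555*16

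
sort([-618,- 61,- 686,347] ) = [ - 686, - 618, - 61, 347 ] 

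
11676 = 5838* 2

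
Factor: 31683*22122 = 700891326 =2^1 *3^3*59^1*179^1*1229^1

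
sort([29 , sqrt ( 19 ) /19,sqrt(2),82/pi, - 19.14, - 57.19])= [ - 57.19, - 19.14,sqrt( 19 )/19, sqrt( 2 ), 82/pi, 29]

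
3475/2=1737 + 1/2 = 1737.50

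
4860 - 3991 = 869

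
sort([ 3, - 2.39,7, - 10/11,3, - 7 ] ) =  [ - 7,  -  2.39, - 10/11, 3, 3,7 ] 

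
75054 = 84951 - 9897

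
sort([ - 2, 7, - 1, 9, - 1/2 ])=[ - 2,-1,-1/2,7, 9 ] 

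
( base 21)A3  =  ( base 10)213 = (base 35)63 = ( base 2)11010101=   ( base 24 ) 8L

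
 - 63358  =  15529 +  - 78887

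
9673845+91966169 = 101640014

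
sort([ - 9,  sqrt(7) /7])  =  [ - 9 , sqrt(7)/7 ]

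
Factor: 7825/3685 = 5^1*11^(- 1) * 67^( - 1 )*313^1 = 1565/737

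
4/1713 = 4/1713  =  0.00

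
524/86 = 262/43 =6.09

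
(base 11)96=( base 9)126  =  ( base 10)105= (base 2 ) 1101001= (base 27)3O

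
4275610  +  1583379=5858989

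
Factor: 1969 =11^1*179^1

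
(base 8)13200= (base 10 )5760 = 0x1680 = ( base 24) A00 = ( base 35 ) 4OK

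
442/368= 1 + 37/184= 1.20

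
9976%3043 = 847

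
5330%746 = 108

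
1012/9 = 1012/9 = 112.44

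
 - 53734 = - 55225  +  1491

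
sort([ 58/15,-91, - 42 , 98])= [ - 91,- 42, 58/15, 98]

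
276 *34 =9384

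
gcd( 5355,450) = 45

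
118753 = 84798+33955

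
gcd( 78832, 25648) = 16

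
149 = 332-183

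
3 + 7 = 10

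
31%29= 2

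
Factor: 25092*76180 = 2^4 * 3^2*5^1 * 13^1*17^1*41^1*293^1 = 1911508560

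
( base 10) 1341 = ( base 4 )110331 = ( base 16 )53d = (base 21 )30i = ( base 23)2C7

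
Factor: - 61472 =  - 2^5*17^1*113^1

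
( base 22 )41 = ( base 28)35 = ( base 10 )89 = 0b1011001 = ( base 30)2t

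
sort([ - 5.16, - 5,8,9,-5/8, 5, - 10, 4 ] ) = [-10, - 5.16, - 5,-5/8, 4,5, 8,9]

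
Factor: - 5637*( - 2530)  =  14261610 = 2^1*3^1*5^1*11^1* 23^1 *1879^1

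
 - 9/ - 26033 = 9/26033 = 0.00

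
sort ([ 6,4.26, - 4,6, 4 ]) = [ - 4 , 4, 4.26, 6,6]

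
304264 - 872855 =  - 568591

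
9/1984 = 9/1984 = 0.00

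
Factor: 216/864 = 1/4 = 2^( - 2)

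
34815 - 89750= -54935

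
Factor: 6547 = 6547^1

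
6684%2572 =1540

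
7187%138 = 11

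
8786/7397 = 8786/7397 = 1.19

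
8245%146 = 69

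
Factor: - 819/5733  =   -7^(- 1) = -1/7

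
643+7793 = 8436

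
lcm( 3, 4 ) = 12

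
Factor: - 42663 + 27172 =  - 7^1 * 2213^1  =  - 15491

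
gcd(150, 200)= 50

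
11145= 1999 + 9146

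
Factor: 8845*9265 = 5^2*17^1*29^1*61^1*109^1 = 81948925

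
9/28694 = 9/28694 =0.00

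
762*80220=61127640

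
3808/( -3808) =- 1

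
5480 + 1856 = 7336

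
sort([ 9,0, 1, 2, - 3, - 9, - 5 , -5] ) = [  -  9, - 5, - 5, - 3, 0, 1,2 , 9] 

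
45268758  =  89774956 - 44506198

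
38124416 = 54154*704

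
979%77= 55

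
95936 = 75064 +20872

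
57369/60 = 19123/20= 956.15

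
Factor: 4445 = 5^1*7^1* 127^1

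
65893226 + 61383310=127276536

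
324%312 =12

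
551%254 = 43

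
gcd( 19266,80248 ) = 2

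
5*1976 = 9880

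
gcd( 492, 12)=12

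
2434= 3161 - 727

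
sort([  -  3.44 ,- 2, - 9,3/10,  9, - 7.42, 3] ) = [ - 9, - 7.42,-3.44, - 2,3/10, 3, 9]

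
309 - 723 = - 414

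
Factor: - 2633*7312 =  - 19252496 = -  2^4* 457^1*2633^1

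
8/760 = 1/95 = 0.01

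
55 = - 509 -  - 564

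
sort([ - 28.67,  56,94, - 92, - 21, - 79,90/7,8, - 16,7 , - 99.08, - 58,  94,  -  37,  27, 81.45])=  [ -99.08, - 92, - 79, - 58,-37, - 28.67, - 21, - 16,  7,8, 90/7,27 , 56,81.45,94, 94 ] 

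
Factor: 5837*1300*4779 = 2^2*3^4 * 5^2*13^2*59^1*449^1 = 36263529900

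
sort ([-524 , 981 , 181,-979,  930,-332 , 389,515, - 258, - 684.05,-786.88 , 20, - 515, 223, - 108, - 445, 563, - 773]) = [ - 979, - 786.88, - 773, -684.05 , - 524, - 515 , - 445 ,-332 , - 258,-108,  20, 181,223, 389, 515,563, 930, 981]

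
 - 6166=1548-7714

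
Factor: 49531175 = 5^2 * 1981247^1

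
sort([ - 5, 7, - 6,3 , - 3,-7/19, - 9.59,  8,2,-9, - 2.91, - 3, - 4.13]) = [-9.59, - 9, - 6,-5, - 4.13,  -  3, - 3 , - 2.91,  -  7/19,2,3,7,8] 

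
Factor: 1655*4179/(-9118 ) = - 6916245/9118=-2^( - 1 ) *3^1*5^1*7^1*47^( - 1)*97^( - 1 )*199^1*331^1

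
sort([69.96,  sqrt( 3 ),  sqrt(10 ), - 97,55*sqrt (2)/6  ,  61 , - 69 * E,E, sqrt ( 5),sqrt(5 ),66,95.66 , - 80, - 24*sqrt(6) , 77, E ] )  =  [ - 69*E, - 97, - 80, - 24*sqrt(6 ),sqrt( 3 ),sqrt( 5) , sqrt( 5) , E, E,sqrt( 10), 55*sqrt( 2)/6 , 61 , 66 , 69.96,  77,95.66] 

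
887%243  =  158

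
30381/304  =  99 + 15/16 = 99.94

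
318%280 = 38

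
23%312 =23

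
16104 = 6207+9897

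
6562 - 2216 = 4346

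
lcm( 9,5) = 45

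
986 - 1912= - 926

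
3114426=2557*1218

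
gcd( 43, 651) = 1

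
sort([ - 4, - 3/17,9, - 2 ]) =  [-4, - 2, - 3/17,9 ]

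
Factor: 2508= 2^2*3^1*11^1 * 19^1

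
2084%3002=2084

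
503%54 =17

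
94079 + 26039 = 120118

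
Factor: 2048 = 2^11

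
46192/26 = 23096/13 = 1776.62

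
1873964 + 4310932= 6184896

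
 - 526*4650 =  - 2445900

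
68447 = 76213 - 7766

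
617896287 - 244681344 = 373214943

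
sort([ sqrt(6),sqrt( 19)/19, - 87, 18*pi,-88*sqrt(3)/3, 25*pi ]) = [ - 87, - 88*sqrt ( 3) /3,sqrt( 19)/19, sqrt (6),  18*pi,  25*pi]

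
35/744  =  35/744 = 0.05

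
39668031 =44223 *897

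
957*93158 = 89152206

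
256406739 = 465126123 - 208719384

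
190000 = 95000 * 2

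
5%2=1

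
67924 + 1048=68972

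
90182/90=1002 + 1/45= 1002.02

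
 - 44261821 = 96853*(- 457 ) 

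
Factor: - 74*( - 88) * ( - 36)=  - 2^6* 3^2*11^1*37^1 = - 234432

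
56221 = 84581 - 28360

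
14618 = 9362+5256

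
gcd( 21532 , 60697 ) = 7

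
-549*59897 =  - 32883453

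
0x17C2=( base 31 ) 6a6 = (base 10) 6082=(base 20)f42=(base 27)897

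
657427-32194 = 625233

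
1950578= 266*7333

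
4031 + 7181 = 11212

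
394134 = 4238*93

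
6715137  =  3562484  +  3152653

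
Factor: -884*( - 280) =2^5*5^1 * 7^1*13^1*17^1 = 247520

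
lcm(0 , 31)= 0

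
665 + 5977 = 6642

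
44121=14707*3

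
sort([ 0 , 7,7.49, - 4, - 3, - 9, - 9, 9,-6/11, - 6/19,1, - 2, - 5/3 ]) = [ - 9,-9,- 4, - 3, - 2, - 5/3, - 6/11, - 6/19,  0, 1,7,7.49,  9] 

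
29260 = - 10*(-2926 )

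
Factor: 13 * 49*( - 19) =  -12103 = - 7^2 * 13^1*19^1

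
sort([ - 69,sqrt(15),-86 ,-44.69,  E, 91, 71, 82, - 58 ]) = [-86, - 69,-58 , - 44.69,  E, sqrt( 15 ), 71, 82, 91]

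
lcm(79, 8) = 632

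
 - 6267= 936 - 7203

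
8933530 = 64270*139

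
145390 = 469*310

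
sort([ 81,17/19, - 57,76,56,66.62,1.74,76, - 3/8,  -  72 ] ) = [ - 72, - 57, - 3/8, 17/19,1.74,56,66.62, 76,76 , 81 ]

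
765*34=26010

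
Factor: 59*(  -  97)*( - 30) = 2^1*3^1 * 5^1*59^1 * 97^1 = 171690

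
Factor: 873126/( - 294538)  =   - 3^3*37^1*337^( - 1) = - 999/337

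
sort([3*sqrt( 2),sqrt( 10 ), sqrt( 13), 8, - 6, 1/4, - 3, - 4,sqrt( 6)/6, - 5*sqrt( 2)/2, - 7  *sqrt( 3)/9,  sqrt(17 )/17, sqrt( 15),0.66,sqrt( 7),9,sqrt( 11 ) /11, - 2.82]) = [ - 6, - 4, - 5 * sqrt( 2)/2, - 3, - 2.82, - 7 * sqrt(3 ) /9, sqrt(17)/17 , 1/4 , sqrt(11)/11,sqrt(6)/6, 0.66,  sqrt( 7), sqrt( 10),sqrt (13),sqrt( 15),3*sqrt( 2), 8,9]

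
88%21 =4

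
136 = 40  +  96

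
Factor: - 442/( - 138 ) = 221/69 = 3^( - 1) * 13^1*17^1 * 23^( - 1)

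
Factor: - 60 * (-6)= 2^3 *3^2 * 5^1= 360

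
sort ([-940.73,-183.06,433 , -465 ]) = [ - 940.73, - 465, - 183.06,433] 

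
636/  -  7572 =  - 1 + 578/631   =  - 0.08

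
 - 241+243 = 2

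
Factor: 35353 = 35353^1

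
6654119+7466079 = 14120198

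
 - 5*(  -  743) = 3715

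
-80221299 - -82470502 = 2249203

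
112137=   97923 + 14214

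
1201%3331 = 1201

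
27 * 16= 432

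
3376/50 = 1688/25 = 67.52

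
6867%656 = 307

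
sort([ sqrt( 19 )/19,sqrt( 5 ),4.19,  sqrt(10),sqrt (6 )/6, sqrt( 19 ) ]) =[sqrt ( 19)/19 , sqrt(6 ) /6, sqrt( 5 ), sqrt( 10),4.19,sqrt (19)] 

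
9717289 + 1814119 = 11531408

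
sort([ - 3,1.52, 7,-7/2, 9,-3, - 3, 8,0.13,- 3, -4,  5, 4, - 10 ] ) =[ - 10,  -  4,-7/2, - 3, - 3,  -  3, - 3,0.13,  1.52, 4,5, 7, 8,9 ]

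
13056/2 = 6528= 6528.00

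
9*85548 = 769932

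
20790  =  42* 495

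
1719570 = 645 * 2666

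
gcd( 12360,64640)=40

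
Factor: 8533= 7^1*23^1*53^1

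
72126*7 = 504882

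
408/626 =204/313  =  0.65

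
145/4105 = 29/821 = 0.04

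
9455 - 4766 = 4689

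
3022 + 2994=6016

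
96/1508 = 24/377 = 0.06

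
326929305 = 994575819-667646514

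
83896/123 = 83896/123 = 682.08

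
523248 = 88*5946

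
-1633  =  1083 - 2716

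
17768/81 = 219 + 29/81 = 219.36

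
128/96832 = 2/1513  =  0.00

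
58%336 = 58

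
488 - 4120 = -3632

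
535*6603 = 3532605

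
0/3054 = 0 = 0.00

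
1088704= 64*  17011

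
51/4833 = 17/1611 = 0.01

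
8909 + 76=8985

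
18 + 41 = 59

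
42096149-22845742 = 19250407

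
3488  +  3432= 6920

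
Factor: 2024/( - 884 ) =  - 2^1*11^1* 13^( - 1) * 17^(-1 )*23^1 = -  506/221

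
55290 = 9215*6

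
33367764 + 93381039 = 126748803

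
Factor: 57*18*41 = 2^1 * 3^3*19^1*41^1 = 42066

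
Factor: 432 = 2^4*3^3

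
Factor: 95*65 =5^2*13^1*19^1 = 6175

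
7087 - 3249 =3838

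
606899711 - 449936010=156963701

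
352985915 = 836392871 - 483406956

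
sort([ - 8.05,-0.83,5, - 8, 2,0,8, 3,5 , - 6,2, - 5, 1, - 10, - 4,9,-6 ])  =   [- 10 , - 8.05, - 8, - 6, - 6,- 5, - 4, - 0.83, 0,1, 2, 2,3,5, 5,  8,9]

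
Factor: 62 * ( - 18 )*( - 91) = 2^2*3^2* 7^1 * 13^1 * 31^1 = 101556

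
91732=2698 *34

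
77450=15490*5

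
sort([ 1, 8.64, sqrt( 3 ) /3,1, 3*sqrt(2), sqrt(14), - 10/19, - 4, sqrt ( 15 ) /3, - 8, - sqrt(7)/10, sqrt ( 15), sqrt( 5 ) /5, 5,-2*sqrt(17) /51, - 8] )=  [ - 8, - 8,-4, - 10/19, - sqrt ( 7)/10, - 2 * sqrt ( 17)/51, sqrt( 5) /5,sqrt(3)/3,1, 1,sqrt( 15)/3,sqrt(14), sqrt(15),3*sqrt ( 2 ), 5,8.64] 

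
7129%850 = 329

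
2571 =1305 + 1266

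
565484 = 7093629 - 6528145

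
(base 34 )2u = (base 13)77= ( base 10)98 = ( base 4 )1202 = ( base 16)62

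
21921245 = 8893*2465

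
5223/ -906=-1741/302 = - 5.76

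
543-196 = 347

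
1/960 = 1/960 = 0.00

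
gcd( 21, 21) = 21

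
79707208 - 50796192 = 28911016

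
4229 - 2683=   1546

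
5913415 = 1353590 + 4559825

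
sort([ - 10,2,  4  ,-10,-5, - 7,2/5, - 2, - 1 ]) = [ - 10,-10, - 7, - 5, - 2, - 1,2/5, 2,4]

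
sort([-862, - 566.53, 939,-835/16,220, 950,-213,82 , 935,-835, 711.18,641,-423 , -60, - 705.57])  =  [- 862, - 835, - 705.57,  -  566.53,  -  423,-213, - 60 , - 835/16,  82, 220,641, 711.18, 935,939,  950]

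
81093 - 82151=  - 1058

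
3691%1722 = 247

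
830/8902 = 415/4451 = 0.09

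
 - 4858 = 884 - 5742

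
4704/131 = 4704/131 = 35.91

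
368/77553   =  368/77553 = 0.00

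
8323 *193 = 1606339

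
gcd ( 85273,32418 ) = 1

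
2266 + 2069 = 4335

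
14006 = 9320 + 4686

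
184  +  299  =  483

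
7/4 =7/4  =  1.75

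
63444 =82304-18860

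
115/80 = 1  +  7/16 = 1.44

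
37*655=24235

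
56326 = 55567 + 759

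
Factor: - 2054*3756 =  - 7714824 = - 2^3*3^1*13^1*79^1*313^1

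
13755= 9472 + 4283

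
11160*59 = 658440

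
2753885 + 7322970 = 10076855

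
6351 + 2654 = 9005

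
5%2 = 1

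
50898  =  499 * 102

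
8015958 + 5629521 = 13645479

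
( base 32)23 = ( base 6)151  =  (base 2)1000011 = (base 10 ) 67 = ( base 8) 103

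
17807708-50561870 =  - 32754162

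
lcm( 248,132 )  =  8184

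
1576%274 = 206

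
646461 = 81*7981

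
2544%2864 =2544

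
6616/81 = 81 + 55/81 = 81.68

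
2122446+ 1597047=3719493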